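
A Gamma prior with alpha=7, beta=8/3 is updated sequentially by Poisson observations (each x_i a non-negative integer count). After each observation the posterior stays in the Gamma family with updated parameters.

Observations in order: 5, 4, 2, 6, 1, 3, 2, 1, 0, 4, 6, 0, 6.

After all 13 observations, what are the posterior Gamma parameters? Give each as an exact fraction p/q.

alpha=47, beta=47/3

obs 1: x=5 → posterior Gamma(12, 11/3)
obs 2: x=4 → posterior Gamma(16, 14/3)
obs 3: x=2 → posterior Gamma(18, 17/3)
obs 4: x=6 → posterior Gamma(24, 20/3)
obs 5: x=1 → posterior Gamma(25, 23/3)
obs 6: x=3 → posterior Gamma(28, 26/3)
obs 7: x=2 → posterior Gamma(30, 29/3)
obs 8: x=1 → posterior Gamma(31, 32/3)
obs 9: x=0 → posterior Gamma(31, 35/3)
obs 10: x=4 → posterior Gamma(35, 38/3)
obs 11: x=6 → posterior Gamma(41, 41/3)
obs 12: x=0 → posterior Gamma(41, 44/3)
obs 13: x=6 → posterior Gamma(47, 47/3)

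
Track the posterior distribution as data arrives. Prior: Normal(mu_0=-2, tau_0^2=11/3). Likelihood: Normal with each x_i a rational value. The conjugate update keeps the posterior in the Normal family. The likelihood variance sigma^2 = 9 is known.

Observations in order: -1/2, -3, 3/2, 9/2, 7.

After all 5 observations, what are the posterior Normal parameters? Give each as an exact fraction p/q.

obs 1: x=-1/2 → posterior Normal(-119/76, 99/38)
obs 2: x=-3 → posterior Normal(-185/98, 99/49)
obs 3: x=3/2 → posterior Normal(-19/15, 33/20)
obs 4: x=9/2 → posterior Normal(-53/142, 99/71)
obs 5: x=7 → posterior Normal(101/164, 99/82)

mu_0=101/164, tau_0^2=99/82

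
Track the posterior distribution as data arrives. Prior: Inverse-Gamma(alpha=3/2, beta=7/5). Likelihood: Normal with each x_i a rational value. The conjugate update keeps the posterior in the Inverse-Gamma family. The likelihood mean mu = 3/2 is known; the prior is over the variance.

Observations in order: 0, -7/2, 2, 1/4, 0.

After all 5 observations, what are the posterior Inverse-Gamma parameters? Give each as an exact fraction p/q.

alpha=4, beta=2729/160

obs 1: x=0 → posterior Inverse-Gamma(2, 101/40)
obs 2: x=-7/2 → posterior Inverse-Gamma(5/2, 601/40)
obs 3: x=2 → posterior Inverse-Gamma(3, 303/20)
obs 4: x=1/4 → posterior Inverse-Gamma(7/2, 2549/160)
obs 5: x=0 → posterior Inverse-Gamma(4, 2729/160)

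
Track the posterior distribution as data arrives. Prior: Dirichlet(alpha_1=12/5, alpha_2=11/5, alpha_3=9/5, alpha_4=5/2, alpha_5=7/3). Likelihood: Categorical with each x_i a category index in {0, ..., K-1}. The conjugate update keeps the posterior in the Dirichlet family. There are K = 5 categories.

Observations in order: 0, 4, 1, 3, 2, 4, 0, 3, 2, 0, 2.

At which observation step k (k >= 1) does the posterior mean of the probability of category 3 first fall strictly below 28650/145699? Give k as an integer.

k = 2

obs 1: x=0 → posterior Dirichlet(17/5, 11/5, 9/5, 5/2, 7/3)
obs 2: x=4 → posterior Dirichlet(17/5, 11/5, 9/5, 5/2, 10/3)
obs 3: x=1 → posterior Dirichlet(17/5, 16/5, 9/5, 5/2, 10/3)
obs 4: x=3 → posterior Dirichlet(17/5, 16/5, 9/5, 7/2, 10/3)
obs 5: x=2 → posterior Dirichlet(17/5, 16/5, 14/5, 7/2, 10/3)
obs 6: x=4 → posterior Dirichlet(17/5, 16/5, 14/5, 7/2, 13/3)
obs 7: x=0 → posterior Dirichlet(22/5, 16/5, 14/5, 7/2, 13/3)
obs 8: x=3 → posterior Dirichlet(22/5, 16/5, 14/5, 9/2, 13/3)
obs 9: x=2 → posterior Dirichlet(22/5, 16/5, 19/5, 9/2, 13/3)
obs 10: x=0 → posterior Dirichlet(27/5, 16/5, 19/5, 9/2, 13/3)
obs 11: x=2 → posterior Dirichlet(27/5, 16/5, 24/5, 9/2, 13/3)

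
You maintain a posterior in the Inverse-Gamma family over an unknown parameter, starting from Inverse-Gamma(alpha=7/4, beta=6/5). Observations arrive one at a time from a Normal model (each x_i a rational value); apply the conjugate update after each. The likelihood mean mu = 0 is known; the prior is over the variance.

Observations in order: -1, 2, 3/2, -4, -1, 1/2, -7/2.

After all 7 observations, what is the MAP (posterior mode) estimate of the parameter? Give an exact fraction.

obs 1: x=-1 → posterior Inverse-Gamma(9/4, 17/10)
obs 2: x=2 → posterior Inverse-Gamma(11/4, 37/10)
obs 3: x=3/2 → posterior Inverse-Gamma(13/4, 193/40)
obs 4: x=-4 → posterior Inverse-Gamma(15/4, 513/40)
obs 5: x=-1 → posterior Inverse-Gamma(17/4, 533/40)
obs 6: x=1/2 → posterior Inverse-Gamma(19/4, 269/20)
obs 7: x=-7/2 → posterior Inverse-Gamma(21/4, 783/40)

783/250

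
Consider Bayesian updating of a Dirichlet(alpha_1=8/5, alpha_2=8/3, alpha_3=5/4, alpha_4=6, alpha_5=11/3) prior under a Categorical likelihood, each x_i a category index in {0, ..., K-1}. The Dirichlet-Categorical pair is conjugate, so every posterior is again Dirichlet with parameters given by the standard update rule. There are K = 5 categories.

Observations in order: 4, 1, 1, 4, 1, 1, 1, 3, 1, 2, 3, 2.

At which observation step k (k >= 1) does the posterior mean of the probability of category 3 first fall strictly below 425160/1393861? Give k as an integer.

obs 1: x=4 → posterior Dirichlet(8/5, 8/3, 5/4, 6, 14/3)
obs 2: x=1 → posterior Dirichlet(8/5, 11/3, 5/4, 6, 14/3)
obs 3: x=1 → posterior Dirichlet(8/5, 14/3, 5/4, 6, 14/3)
obs 4: x=4 → posterior Dirichlet(8/5, 14/3, 5/4, 6, 17/3)
obs 5: x=1 → posterior Dirichlet(8/5, 17/3, 5/4, 6, 17/3)
obs 6: x=1 → posterior Dirichlet(8/5, 20/3, 5/4, 6, 17/3)
obs 7: x=1 → posterior Dirichlet(8/5, 23/3, 5/4, 6, 17/3)
obs 8: x=3 → posterior Dirichlet(8/5, 23/3, 5/4, 7, 17/3)
obs 9: x=1 → posterior Dirichlet(8/5, 26/3, 5/4, 7, 17/3)
obs 10: x=2 → posterior Dirichlet(8/5, 26/3, 9/4, 7, 17/3)
obs 11: x=3 → posterior Dirichlet(8/5, 26/3, 9/4, 8, 17/3)
obs 12: x=2 → posterior Dirichlet(8/5, 26/3, 13/4, 8, 17/3)

k = 5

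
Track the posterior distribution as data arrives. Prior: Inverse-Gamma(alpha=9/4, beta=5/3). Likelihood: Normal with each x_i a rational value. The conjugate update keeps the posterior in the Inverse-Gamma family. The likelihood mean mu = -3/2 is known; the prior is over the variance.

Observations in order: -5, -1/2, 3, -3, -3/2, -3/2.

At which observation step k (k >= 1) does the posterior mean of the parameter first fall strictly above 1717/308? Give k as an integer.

k = 3

obs 1: x=-5 → posterior Inverse-Gamma(11/4, 187/24)
obs 2: x=-1/2 → posterior Inverse-Gamma(13/4, 199/24)
obs 3: x=3 → posterior Inverse-Gamma(15/4, 221/12)
obs 4: x=-3 → posterior Inverse-Gamma(17/4, 469/24)
obs 5: x=-3/2 → posterior Inverse-Gamma(19/4, 469/24)
obs 6: x=-3/2 → posterior Inverse-Gamma(21/4, 469/24)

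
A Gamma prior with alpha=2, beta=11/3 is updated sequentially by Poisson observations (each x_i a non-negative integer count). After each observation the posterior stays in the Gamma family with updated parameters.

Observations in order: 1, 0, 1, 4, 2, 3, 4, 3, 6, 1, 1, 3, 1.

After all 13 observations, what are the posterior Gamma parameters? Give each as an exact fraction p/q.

obs 1: x=1 → posterior Gamma(3, 14/3)
obs 2: x=0 → posterior Gamma(3, 17/3)
obs 3: x=1 → posterior Gamma(4, 20/3)
obs 4: x=4 → posterior Gamma(8, 23/3)
obs 5: x=2 → posterior Gamma(10, 26/3)
obs 6: x=3 → posterior Gamma(13, 29/3)
obs 7: x=4 → posterior Gamma(17, 32/3)
obs 8: x=3 → posterior Gamma(20, 35/3)
obs 9: x=6 → posterior Gamma(26, 38/3)
obs 10: x=1 → posterior Gamma(27, 41/3)
obs 11: x=1 → posterior Gamma(28, 44/3)
obs 12: x=3 → posterior Gamma(31, 47/3)
obs 13: x=1 → posterior Gamma(32, 50/3)

alpha=32, beta=50/3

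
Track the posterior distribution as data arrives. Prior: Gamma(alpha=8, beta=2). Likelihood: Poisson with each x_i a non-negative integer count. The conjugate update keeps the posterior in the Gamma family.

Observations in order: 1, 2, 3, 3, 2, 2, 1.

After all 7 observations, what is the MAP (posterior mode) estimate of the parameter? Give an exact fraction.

obs 1: x=1 → posterior Gamma(9, 3)
obs 2: x=2 → posterior Gamma(11, 4)
obs 3: x=3 → posterior Gamma(14, 5)
obs 4: x=3 → posterior Gamma(17, 6)
obs 5: x=2 → posterior Gamma(19, 7)
obs 6: x=2 → posterior Gamma(21, 8)
obs 7: x=1 → posterior Gamma(22, 9)

7/3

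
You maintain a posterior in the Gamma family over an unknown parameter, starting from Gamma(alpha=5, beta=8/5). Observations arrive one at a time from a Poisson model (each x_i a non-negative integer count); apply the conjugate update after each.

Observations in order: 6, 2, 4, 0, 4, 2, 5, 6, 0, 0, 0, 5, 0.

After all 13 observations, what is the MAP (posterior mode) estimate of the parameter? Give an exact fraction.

190/73

obs 1: x=6 → posterior Gamma(11, 13/5)
obs 2: x=2 → posterior Gamma(13, 18/5)
obs 3: x=4 → posterior Gamma(17, 23/5)
obs 4: x=0 → posterior Gamma(17, 28/5)
obs 5: x=4 → posterior Gamma(21, 33/5)
obs 6: x=2 → posterior Gamma(23, 38/5)
obs 7: x=5 → posterior Gamma(28, 43/5)
obs 8: x=6 → posterior Gamma(34, 48/5)
obs 9: x=0 → posterior Gamma(34, 53/5)
obs 10: x=0 → posterior Gamma(34, 58/5)
obs 11: x=0 → posterior Gamma(34, 63/5)
obs 12: x=5 → posterior Gamma(39, 68/5)
obs 13: x=0 → posterior Gamma(39, 73/5)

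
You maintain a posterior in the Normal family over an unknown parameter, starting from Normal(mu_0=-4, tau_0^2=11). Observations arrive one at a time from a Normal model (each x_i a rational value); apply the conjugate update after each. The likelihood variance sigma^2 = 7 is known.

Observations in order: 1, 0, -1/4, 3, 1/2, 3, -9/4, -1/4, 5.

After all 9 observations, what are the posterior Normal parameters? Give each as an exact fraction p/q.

mu_0=317/424, tau_0^2=77/106

obs 1: x=1 → posterior Normal(-17/18, 77/18)
obs 2: x=0 → posterior Normal(-17/29, 77/29)
obs 3: x=-1/4 → posterior Normal(-79/160, 77/40)
obs 4: x=3 → posterior Normal(53/204, 77/51)
obs 5: x=1/2 → posterior Normal(75/248, 77/62)
obs 6: x=3 → posterior Normal(207/292, 77/73)
obs 7: x=-9/4 → posterior Normal(9/28, 11/12)
obs 8: x=-1/4 → posterior Normal(97/380, 77/95)
obs 9: x=5 → posterior Normal(317/424, 77/106)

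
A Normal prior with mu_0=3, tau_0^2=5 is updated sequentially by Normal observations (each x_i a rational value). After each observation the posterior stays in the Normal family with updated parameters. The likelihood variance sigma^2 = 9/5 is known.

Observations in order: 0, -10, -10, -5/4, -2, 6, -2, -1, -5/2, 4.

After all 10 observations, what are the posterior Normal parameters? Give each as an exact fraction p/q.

obs 1: x=0 → posterior Normal(27/34, 45/34)
obs 2: x=-10 → posterior Normal(-223/59, 45/59)
obs 3: x=-10 → posterior Normal(-473/84, 15/28)
obs 4: x=-5/4 → posterior Normal(-2017/436, 45/109)
obs 5: x=-2 → posterior Normal(-2217/536, 45/134)
obs 6: x=6 → posterior Normal(-539/212, 15/53)
obs 7: x=-2 → posterior Normal(-79/32, 45/184)
obs 8: x=-1 → posterior Normal(-1917/836, 45/209)
obs 9: x=-5/2 → posterior Normal(-2167/936, 5/26)
obs 10: x=4 → posterior Normal(-1767/1036, 45/259)

mu_0=-1767/1036, tau_0^2=45/259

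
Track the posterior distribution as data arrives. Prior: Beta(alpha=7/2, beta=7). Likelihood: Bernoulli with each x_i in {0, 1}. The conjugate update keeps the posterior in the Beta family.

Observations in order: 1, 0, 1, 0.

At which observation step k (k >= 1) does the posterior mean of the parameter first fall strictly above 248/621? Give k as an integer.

k = 3

obs 1: x=1 → posterior Beta(9/2, 7)
obs 2: x=0 → posterior Beta(9/2, 8)
obs 3: x=1 → posterior Beta(11/2, 8)
obs 4: x=0 → posterior Beta(11/2, 9)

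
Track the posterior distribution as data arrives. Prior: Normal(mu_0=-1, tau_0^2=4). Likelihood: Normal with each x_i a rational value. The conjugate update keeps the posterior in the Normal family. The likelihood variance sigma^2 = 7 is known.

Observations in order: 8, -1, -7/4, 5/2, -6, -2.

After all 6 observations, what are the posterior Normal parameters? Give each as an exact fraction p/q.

obs 1: x=8 → posterior Normal(25/11, 28/11)
obs 2: x=-1 → posterior Normal(7/5, 28/15)
obs 3: x=-7/4 → posterior Normal(14/19, 28/19)
obs 4: x=5/2 → posterior Normal(24/23, 28/23)
obs 5: x=-6 → posterior Normal(0, 28/27)
obs 6: x=-2 → posterior Normal(-8/31, 28/31)

mu_0=-8/31, tau_0^2=28/31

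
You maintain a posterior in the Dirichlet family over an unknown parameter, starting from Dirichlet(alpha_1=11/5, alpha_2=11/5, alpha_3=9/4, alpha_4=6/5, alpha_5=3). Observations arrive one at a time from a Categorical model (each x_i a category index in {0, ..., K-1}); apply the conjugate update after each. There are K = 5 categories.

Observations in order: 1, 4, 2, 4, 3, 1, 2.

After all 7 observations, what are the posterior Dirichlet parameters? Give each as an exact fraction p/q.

alpha_1=11/5, alpha_2=21/5, alpha_3=17/4, alpha_4=11/5, alpha_5=5

obs 1: x=1 → posterior Dirichlet(11/5, 16/5, 9/4, 6/5, 3)
obs 2: x=4 → posterior Dirichlet(11/5, 16/5, 9/4, 6/5, 4)
obs 3: x=2 → posterior Dirichlet(11/5, 16/5, 13/4, 6/5, 4)
obs 4: x=4 → posterior Dirichlet(11/5, 16/5, 13/4, 6/5, 5)
obs 5: x=3 → posterior Dirichlet(11/5, 16/5, 13/4, 11/5, 5)
obs 6: x=1 → posterior Dirichlet(11/5, 21/5, 13/4, 11/5, 5)
obs 7: x=2 → posterior Dirichlet(11/5, 21/5, 17/4, 11/5, 5)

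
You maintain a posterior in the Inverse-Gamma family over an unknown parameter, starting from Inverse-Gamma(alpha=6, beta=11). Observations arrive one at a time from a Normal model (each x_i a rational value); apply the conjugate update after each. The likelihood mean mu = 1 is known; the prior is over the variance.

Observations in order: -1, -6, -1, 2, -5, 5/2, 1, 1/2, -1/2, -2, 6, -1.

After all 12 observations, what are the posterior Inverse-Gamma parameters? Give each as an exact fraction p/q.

alpha=12, beta=635/8

obs 1: x=-1 → posterior Inverse-Gamma(13/2, 13)
obs 2: x=-6 → posterior Inverse-Gamma(7, 75/2)
obs 3: x=-1 → posterior Inverse-Gamma(15/2, 79/2)
obs 4: x=2 → posterior Inverse-Gamma(8, 40)
obs 5: x=-5 → posterior Inverse-Gamma(17/2, 58)
obs 6: x=5/2 → posterior Inverse-Gamma(9, 473/8)
obs 7: x=1 → posterior Inverse-Gamma(19/2, 473/8)
obs 8: x=1/2 → posterior Inverse-Gamma(10, 237/4)
obs 9: x=-1/2 → posterior Inverse-Gamma(21/2, 483/8)
obs 10: x=-2 → posterior Inverse-Gamma(11, 519/8)
obs 11: x=6 → posterior Inverse-Gamma(23/2, 619/8)
obs 12: x=-1 → posterior Inverse-Gamma(12, 635/8)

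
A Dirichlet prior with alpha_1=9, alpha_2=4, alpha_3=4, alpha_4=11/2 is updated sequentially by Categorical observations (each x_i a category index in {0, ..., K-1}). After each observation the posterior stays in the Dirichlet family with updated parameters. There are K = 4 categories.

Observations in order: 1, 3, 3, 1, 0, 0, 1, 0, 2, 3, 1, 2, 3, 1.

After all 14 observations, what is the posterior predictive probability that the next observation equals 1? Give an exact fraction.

obs 1: x=1 → posterior Dirichlet(9, 5, 4, 11/2)
obs 2: x=3 → posterior Dirichlet(9, 5, 4, 13/2)
obs 3: x=3 → posterior Dirichlet(9, 5, 4, 15/2)
obs 4: x=1 → posterior Dirichlet(9, 6, 4, 15/2)
obs 5: x=0 → posterior Dirichlet(10, 6, 4, 15/2)
obs 6: x=0 → posterior Dirichlet(11, 6, 4, 15/2)
obs 7: x=1 → posterior Dirichlet(11, 7, 4, 15/2)
obs 8: x=0 → posterior Dirichlet(12, 7, 4, 15/2)
obs 9: x=2 → posterior Dirichlet(12, 7, 5, 15/2)
obs 10: x=3 → posterior Dirichlet(12, 7, 5, 17/2)
obs 11: x=1 → posterior Dirichlet(12, 8, 5, 17/2)
obs 12: x=2 → posterior Dirichlet(12, 8, 6, 17/2)
obs 13: x=3 → posterior Dirichlet(12, 8, 6, 19/2)
obs 14: x=1 → posterior Dirichlet(12, 9, 6, 19/2)

18/73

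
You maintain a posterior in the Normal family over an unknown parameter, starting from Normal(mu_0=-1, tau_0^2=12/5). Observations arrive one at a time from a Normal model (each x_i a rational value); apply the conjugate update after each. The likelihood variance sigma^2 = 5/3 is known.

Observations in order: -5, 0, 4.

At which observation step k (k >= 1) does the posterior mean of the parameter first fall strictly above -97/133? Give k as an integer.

obs 1: x=-5 → posterior Normal(-205/61, 60/61)
obs 2: x=0 → posterior Normal(-205/97, 60/97)
obs 3: x=4 → posterior Normal(-61/133, 60/133)

k = 3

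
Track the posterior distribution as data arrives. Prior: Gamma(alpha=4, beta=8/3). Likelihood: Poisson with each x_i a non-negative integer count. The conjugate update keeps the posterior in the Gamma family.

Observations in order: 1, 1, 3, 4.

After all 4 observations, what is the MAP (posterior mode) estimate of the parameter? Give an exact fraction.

9/5

obs 1: x=1 → posterior Gamma(5, 11/3)
obs 2: x=1 → posterior Gamma(6, 14/3)
obs 3: x=3 → posterior Gamma(9, 17/3)
obs 4: x=4 → posterior Gamma(13, 20/3)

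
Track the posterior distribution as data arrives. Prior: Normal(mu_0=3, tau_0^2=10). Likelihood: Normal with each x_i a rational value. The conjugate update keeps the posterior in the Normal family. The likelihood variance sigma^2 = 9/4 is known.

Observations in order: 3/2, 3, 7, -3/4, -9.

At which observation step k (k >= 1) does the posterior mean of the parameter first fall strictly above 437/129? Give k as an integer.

obs 1: x=3/2 → posterior Normal(87/49, 90/49)
obs 2: x=3 → posterior Normal(207/89, 90/89)
obs 3: x=7 → posterior Normal(487/129, 30/43)
obs 4: x=-3/4 → posterior Normal(457/169, 90/169)
obs 5: x=-9 → posterior Normal(97/209, 90/209)

k = 3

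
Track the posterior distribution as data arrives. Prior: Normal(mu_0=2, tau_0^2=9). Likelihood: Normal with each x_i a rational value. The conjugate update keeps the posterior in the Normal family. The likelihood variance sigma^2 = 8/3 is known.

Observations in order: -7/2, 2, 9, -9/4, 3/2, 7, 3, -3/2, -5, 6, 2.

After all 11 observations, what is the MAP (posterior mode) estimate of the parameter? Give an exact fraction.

obs 1: x=-7/2 → posterior Normal(-157/70, 72/35)
obs 2: x=2 → posterior Normal(-49/124, 36/31)
obs 3: x=9 → posterior Normal(437/178, 72/89)
obs 4: x=-9/4 → posterior Normal(631/464, 18/29)
obs 5: x=3/2 → posterior Normal(61/44, 72/143)
obs 6: x=7 → posterior Normal(1549/680, 36/85)
obs 7: x=3 → posterior Normal(1873/788, 72/197)
obs 8: x=-3/2 → posterior Normal(1711/896, 9/28)
obs 9: x=-5 → posterior Normal(1171/1004, 72/251)
obs 10: x=6 → posterior Normal(1819/1112, 36/139)
obs 11: x=2 → posterior Normal(407/244, 72/305)

407/244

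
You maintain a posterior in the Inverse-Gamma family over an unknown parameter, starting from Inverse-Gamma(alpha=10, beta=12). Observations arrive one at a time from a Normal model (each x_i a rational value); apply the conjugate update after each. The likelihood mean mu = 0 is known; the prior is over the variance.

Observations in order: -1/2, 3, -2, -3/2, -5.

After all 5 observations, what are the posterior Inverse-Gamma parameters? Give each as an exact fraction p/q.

alpha=25/2, beta=129/4

obs 1: x=-1/2 → posterior Inverse-Gamma(21/2, 97/8)
obs 2: x=3 → posterior Inverse-Gamma(11, 133/8)
obs 3: x=-2 → posterior Inverse-Gamma(23/2, 149/8)
obs 4: x=-3/2 → posterior Inverse-Gamma(12, 79/4)
obs 5: x=-5 → posterior Inverse-Gamma(25/2, 129/4)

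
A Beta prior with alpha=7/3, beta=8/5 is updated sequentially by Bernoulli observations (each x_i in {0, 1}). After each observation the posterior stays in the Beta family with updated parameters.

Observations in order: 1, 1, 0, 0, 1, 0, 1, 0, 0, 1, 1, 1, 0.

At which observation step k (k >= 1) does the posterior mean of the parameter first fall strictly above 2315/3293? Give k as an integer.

k = 2

obs 1: x=1 → posterior Beta(10/3, 8/5)
obs 2: x=1 → posterior Beta(13/3, 8/5)
obs 3: x=0 → posterior Beta(13/3, 13/5)
obs 4: x=0 → posterior Beta(13/3, 18/5)
obs 5: x=1 → posterior Beta(16/3, 18/5)
obs 6: x=0 → posterior Beta(16/3, 23/5)
obs 7: x=1 → posterior Beta(19/3, 23/5)
obs 8: x=0 → posterior Beta(19/3, 28/5)
obs 9: x=0 → posterior Beta(19/3, 33/5)
obs 10: x=1 → posterior Beta(22/3, 33/5)
obs 11: x=1 → posterior Beta(25/3, 33/5)
obs 12: x=1 → posterior Beta(28/3, 33/5)
obs 13: x=0 → posterior Beta(28/3, 38/5)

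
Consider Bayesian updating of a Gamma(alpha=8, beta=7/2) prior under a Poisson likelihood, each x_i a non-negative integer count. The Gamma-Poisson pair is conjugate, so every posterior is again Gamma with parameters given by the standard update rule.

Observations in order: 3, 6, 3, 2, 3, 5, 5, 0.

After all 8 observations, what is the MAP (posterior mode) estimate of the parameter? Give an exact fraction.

obs 1: x=3 → posterior Gamma(11, 9/2)
obs 2: x=6 → posterior Gamma(17, 11/2)
obs 3: x=3 → posterior Gamma(20, 13/2)
obs 4: x=2 → posterior Gamma(22, 15/2)
obs 5: x=3 → posterior Gamma(25, 17/2)
obs 6: x=5 → posterior Gamma(30, 19/2)
obs 7: x=5 → posterior Gamma(35, 21/2)
obs 8: x=0 → posterior Gamma(35, 23/2)

68/23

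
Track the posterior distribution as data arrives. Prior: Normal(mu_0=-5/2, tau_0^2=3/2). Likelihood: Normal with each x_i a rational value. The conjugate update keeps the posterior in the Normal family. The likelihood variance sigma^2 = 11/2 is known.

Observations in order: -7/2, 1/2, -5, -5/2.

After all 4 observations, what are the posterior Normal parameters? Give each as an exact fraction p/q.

mu_0=-59/23, tau_0^2=33/46

obs 1: x=-7/2 → posterior Normal(-19/7, 33/28)
obs 2: x=1/2 → posterior Normal(-73/34, 33/34)
obs 3: x=-5 → posterior Normal(-103/40, 33/40)
obs 4: x=-5/2 → posterior Normal(-59/23, 33/46)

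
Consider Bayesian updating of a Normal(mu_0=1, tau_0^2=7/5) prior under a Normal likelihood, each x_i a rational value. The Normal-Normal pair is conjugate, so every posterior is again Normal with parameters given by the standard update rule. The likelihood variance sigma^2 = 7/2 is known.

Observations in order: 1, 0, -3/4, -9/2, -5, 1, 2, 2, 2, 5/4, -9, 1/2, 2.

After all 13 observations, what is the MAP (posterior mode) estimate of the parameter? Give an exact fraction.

obs 1: x=1 → posterior Normal(1, 1)
obs 2: x=0 → posterior Normal(7/9, 7/9)
obs 3: x=-3/4 → posterior Normal(1/2, 7/11)
obs 4: x=-9/2 → posterior Normal(-7/26, 7/13)
obs 5: x=-5 → posterior Normal(-9/10, 7/15)
obs 6: x=1 → posterior Normal(-23/34, 7/17)
obs 7: x=2 → posterior Normal(-15/38, 7/19)
obs 8: x=2 → posterior Normal(-1/6, 1/3)
obs 9: x=2 → posterior Normal(1/46, 7/23)
obs 10: x=5/4 → posterior Normal(3/25, 7/25)
obs 11: x=-9 → posterior Normal(-5/9, 7/27)
obs 12: x=1/2 → posterior Normal(-14/29, 7/29)
obs 13: x=2 → posterior Normal(-10/31, 7/31)

-10/31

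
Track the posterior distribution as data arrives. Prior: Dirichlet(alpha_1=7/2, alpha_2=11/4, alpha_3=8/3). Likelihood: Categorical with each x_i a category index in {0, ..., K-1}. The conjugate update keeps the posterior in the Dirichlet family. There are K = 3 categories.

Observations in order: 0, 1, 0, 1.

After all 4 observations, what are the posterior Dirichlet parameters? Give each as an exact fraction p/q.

alpha_1=11/2, alpha_2=19/4, alpha_3=8/3

obs 1: x=0 → posterior Dirichlet(9/2, 11/4, 8/3)
obs 2: x=1 → posterior Dirichlet(9/2, 15/4, 8/3)
obs 3: x=0 → posterior Dirichlet(11/2, 15/4, 8/3)
obs 4: x=1 → posterior Dirichlet(11/2, 19/4, 8/3)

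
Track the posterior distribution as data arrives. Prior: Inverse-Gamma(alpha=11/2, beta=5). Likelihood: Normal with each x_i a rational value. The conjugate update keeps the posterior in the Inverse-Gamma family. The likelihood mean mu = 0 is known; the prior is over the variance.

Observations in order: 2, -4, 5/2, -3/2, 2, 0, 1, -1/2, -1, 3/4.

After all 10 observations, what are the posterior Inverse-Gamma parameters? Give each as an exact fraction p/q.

obs 1: x=2 → posterior Inverse-Gamma(6, 7)
obs 2: x=-4 → posterior Inverse-Gamma(13/2, 15)
obs 3: x=5/2 → posterior Inverse-Gamma(7, 145/8)
obs 4: x=-3/2 → posterior Inverse-Gamma(15/2, 77/4)
obs 5: x=2 → posterior Inverse-Gamma(8, 85/4)
obs 6: x=0 → posterior Inverse-Gamma(17/2, 85/4)
obs 7: x=1 → posterior Inverse-Gamma(9, 87/4)
obs 8: x=-1/2 → posterior Inverse-Gamma(19/2, 175/8)
obs 9: x=-1 → posterior Inverse-Gamma(10, 179/8)
obs 10: x=3/4 → posterior Inverse-Gamma(21/2, 725/32)

alpha=21/2, beta=725/32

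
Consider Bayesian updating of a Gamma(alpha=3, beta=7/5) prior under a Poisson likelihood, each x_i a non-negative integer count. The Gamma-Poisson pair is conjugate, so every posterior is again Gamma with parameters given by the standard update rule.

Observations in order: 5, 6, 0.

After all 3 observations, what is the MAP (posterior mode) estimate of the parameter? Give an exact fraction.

65/22

obs 1: x=5 → posterior Gamma(8, 12/5)
obs 2: x=6 → posterior Gamma(14, 17/5)
obs 3: x=0 → posterior Gamma(14, 22/5)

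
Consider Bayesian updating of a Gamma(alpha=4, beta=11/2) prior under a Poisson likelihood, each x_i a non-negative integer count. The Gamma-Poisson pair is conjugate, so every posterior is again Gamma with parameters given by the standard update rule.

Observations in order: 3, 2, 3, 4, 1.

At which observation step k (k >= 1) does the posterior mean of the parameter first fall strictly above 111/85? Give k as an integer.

k = 3

obs 1: x=3 → posterior Gamma(7, 13/2)
obs 2: x=2 → posterior Gamma(9, 15/2)
obs 3: x=3 → posterior Gamma(12, 17/2)
obs 4: x=4 → posterior Gamma(16, 19/2)
obs 5: x=1 → posterior Gamma(17, 21/2)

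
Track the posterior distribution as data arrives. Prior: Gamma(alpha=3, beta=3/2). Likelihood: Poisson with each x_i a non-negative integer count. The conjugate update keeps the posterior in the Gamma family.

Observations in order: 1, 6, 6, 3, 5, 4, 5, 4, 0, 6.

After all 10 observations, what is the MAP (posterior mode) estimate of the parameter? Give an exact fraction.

obs 1: x=1 → posterior Gamma(4, 5/2)
obs 2: x=6 → posterior Gamma(10, 7/2)
obs 3: x=6 → posterior Gamma(16, 9/2)
obs 4: x=3 → posterior Gamma(19, 11/2)
obs 5: x=5 → posterior Gamma(24, 13/2)
obs 6: x=4 → posterior Gamma(28, 15/2)
obs 7: x=5 → posterior Gamma(33, 17/2)
obs 8: x=4 → posterior Gamma(37, 19/2)
obs 9: x=0 → posterior Gamma(37, 21/2)
obs 10: x=6 → posterior Gamma(43, 23/2)

84/23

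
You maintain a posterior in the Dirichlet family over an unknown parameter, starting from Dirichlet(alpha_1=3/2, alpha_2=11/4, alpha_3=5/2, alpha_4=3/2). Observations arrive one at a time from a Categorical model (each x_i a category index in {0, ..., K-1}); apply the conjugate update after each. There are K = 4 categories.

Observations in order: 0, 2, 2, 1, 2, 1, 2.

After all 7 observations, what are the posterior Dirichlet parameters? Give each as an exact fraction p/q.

obs 1: x=0 → posterior Dirichlet(5/2, 11/4, 5/2, 3/2)
obs 2: x=2 → posterior Dirichlet(5/2, 11/4, 7/2, 3/2)
obs 3: x=2 → posterior Dirichlet(5/2, 11/4, 9/2, 3/2)
obs 4: x=1 → posterior Dirichlet(5/2, 15/4, 9/2, 3/2)
obs 5: x=2 → posterior Dirichlet(5/2, 15/4, 11/2, 3/2)
obs 6: x=1 → posterior Dirichlet(5/2, 19/4, 11/2, 3/2)
obs 7: x=2 → posterior Dirichlet(5/2, 19/4, 13/2, 3/2)

alpha_1=5/2, alpha_2=19/4, alpha_3=13/2, alpha_4=3/2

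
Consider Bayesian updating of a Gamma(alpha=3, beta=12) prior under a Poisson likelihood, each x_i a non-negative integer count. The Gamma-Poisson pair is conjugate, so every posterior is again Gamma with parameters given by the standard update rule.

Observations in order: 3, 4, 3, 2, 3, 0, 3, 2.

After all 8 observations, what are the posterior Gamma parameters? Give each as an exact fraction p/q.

alpha=23, beta=20

obs 1: x=3 → posterior Gamma(6, 13)
obs 2: x=4 → posterior Gamma(10, 14)
obs 3: x=3 → posterior Gamma(13, 15)
obs 4: x=2 → posterior Gamma(15, 16)
obs 5: x=3 → posterior Gamma(18, 17)
obs 6: x=0 → posterior Gamma(18, 18)
obs 7: x=3 → posterior Gamma(21, 19)
obs 8: x=2 → posterior Gamma(23, 20)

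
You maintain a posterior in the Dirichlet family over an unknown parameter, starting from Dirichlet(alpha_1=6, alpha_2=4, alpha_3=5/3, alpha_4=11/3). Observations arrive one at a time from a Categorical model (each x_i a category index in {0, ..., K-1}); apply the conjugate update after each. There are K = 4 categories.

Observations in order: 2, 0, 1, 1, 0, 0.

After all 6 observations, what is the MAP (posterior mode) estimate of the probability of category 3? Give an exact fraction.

obs 1: x=2 → posterior Dirichlet(6, 4, 8/3, 11/3)
obs 2: x=0 → posterior Dirichlet(7, 4, 8/3, 11/3)
obs 3: x=1 → posterior Dirichlet(7, 5, 8/3, 11/3)
obs 4: x=1 → posterior Dirichlet(7, 6, 8/3, 11/3)
obs 5: x=0 → posterior Dirichlet(8, 6, 8/3, 11/3)
obs 6: x=0 → posterior Dirichlet(9, 6, 8/3, 11/3)

2/13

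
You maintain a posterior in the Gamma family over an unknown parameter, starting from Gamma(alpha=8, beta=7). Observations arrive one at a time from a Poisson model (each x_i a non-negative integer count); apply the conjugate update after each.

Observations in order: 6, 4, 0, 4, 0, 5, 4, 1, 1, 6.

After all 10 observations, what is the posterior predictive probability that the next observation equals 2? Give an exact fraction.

63156970602396052363776297289385468346087486976945/243776289943548892367424483322026114676581218648064

obs 1: x=6 → posterior Gamma(14, 8)
obs 2: x=4 → posterior Gamma(18, 9)
obs 3: x=0 → posterior Gamma(18, 10)
obs 4: x=4 → posterior Gamma(22, 11)
obs 5: x=0 → posterior Gamma(22, 12)
obs 6: x=5 → posterior Gamma(27, 13)
obs 7: x=4 → posterior Gamma(31, 14)
obs 8: x=1 → posterior Gamma(32, 15)
obs 9: x=1 → posterior Gamma(33, 16)
obs 10: x=6 → posterior Gamma(39, 17)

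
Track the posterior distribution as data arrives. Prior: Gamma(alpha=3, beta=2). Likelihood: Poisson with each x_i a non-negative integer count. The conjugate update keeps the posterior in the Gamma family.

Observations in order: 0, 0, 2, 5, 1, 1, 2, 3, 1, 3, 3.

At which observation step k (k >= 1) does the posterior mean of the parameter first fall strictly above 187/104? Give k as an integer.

obs 1: x=0 → posterior Gamma(3, 3)
obs 2: x=0 → posterior Gamma(3, 4)
obs 3: x=2 → posterior Gamma(5, 5)
obs 4: x=5 → posterior Gamma(10, 6)
obs 5: x=1 → posterior Gamma(11, 7)
obs 6: x=1 → posterior Gamma(12, 8)
obs 7: x=2 → posterior Gamma(14, 9)
obs 8: x=3 → posterior Gamma(17, 10)
obs 9: x=1 → posterior Gamma(18, 11)
obs 10: x=3 → posterior Gamma(21, 12)
obs 11: x=3 → posterior Gamma(24, 13)

k = 11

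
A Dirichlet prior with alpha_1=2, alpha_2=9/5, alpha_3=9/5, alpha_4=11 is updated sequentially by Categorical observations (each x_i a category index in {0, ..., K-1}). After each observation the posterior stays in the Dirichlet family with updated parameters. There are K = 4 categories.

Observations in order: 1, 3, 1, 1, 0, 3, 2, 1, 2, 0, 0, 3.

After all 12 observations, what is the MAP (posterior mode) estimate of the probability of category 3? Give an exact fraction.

obs 1: x=1 → posterior Dirichlet(2, 14/5, 9/5, 11)
obs 2: x=3 → posterior Dirichlet(2, 14/5, 9/5, 12)
obs 3: x=1 → posterior Dirichlet(2, 19/5, 9/5, 12)
obs 4: x=1 → posterior Dirichlet(2, 24/5, 9/5, 12)
obs 5: x=0 → posterior Dirichlet(3, 24/5, 9/5, 12)
obs 6: x=3 → posterior Dirichlet(3, 24/5, 9/5, 13)
obs 7: x=2 → posterior Dirichlet(3, 24/5, 14/5, 13)
obs 8: x=1 → posterior Dirichlet(3, 29/5, 14/5, 13)
obs 9: x=2 → posterior Dirichlet(3, 29/5, 19/5, 13)
obs 10: x=0 → posterior Dirichlet(4, 29/5, 19/5, 13)
obs 11: x=0 → posterior Dirichlet(5, 29/5, 19/5, 13)
obs 12: x=3 → posterior Dirichlet(5, 29/5, 19/5, 14)

65/123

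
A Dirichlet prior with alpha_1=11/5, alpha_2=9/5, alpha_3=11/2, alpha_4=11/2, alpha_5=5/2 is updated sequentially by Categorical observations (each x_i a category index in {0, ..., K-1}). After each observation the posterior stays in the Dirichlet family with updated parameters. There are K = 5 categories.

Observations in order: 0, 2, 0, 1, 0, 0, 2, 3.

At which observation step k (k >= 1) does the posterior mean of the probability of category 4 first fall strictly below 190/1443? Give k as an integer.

obs 1: x=0 → posterior Dirichlet(16/5, 9/5, 11/2, 11/2, 5/2)
obs 2: x=2 → posterior Dirichlet(16/5, 9/5, 13/2, 11/2, 5/2)
obs 3: x=0 → posterior Dirichlet(21/5, 9/5, 13/2, 11/2, 5/2)
obs 4: x=1 → posterior Dirichlet(21/5, 14/5, 13/2, 11/2, 5/2)
obs 5: x=0 → posterior Dirichlet(26/5, 14/5, 13/2, 11/2, 5/2)
obs 6: x=0 → posterior Dirichlet(31/5, 14/5, 13/2, 11/2, 5/2)
obs 7: x=2 → posterior Dirichlet(31/5, 14/5, 15/2, 11/2, 5/2)
obs 8: x=3 → posterior Dirichlet(31/5, 14/5, 15/2, 13/2, 5/2)

k = 2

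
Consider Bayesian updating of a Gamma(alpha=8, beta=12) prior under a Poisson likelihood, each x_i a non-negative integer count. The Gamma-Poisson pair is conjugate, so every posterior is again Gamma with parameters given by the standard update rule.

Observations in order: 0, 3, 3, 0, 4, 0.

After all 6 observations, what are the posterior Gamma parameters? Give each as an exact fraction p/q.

alpha=18, beta=18

obs 1: x=0 → posterior Gamma(8, 13)
obs 2: x=3 → posterior Gamma(11, 14)
obs 3: x=3 → posterior Gamma(14, 15)
obs 4: x=0 → posterior Gamma(14, 16)
obs 5: x=4 → posterior Gamma(18, 17)
obs 6: x=0 → posterior Gamma(18, 18)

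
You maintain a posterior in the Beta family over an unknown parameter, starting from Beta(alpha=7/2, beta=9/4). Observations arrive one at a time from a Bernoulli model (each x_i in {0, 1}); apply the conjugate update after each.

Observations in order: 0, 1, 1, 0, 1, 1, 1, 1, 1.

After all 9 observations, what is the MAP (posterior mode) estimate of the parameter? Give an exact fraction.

obs 1: x=0 → posterior Beta(7/2, 13/4)
obs 2: x=1 → posterior Beta(9/2, 13/4)
obs 3: x=1 → posterior Beta(11/2, 13/4)
obs 4: x=0 → posterior Beta(11/2, 17/4)
obs 5: x=1 → posterior Beta(13/2, 17/4)
obs 6: x=1 → posterior Beta(15/2, 17/4)
obs 7: x=1 → posterior Beta(17/2, 17/4)
obs 8: x=1 → posterior Beta(19/2, 17/4)
obs 9: x=1 → posterior Beta(21/2, 17/4)

38/51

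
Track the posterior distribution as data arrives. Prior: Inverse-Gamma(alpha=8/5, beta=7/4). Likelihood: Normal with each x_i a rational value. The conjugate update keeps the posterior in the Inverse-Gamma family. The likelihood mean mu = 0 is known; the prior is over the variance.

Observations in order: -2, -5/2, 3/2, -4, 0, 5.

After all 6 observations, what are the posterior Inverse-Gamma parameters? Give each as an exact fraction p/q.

alpha=23/5, beta=57/2

obs 1: x=-2 → posterior Inverse-Gamma(21/10, 15/4)
obs 2: x=-5/2 → posterior Inverse-Gamma(13/5, 55/8)
obs 3: x=3/2 → posterior Inverse-Gamma(31/10, 8)
obs 4: x=-4 → posterior Inverse-Gamma(18/5, 16)
obs 5: x=0 → posterior Inverse-Gamma(41/10, 16)
obs 6: x=5 → posterior Inverse-Gamma(23/5, 57/2)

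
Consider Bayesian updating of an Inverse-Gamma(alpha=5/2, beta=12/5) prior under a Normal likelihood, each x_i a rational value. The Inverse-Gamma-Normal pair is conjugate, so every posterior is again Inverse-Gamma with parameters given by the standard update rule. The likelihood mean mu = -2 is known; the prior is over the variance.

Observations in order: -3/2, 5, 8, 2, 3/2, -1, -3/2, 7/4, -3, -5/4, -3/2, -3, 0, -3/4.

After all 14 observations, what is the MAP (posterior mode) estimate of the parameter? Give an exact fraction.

obs 1: x=-3/2 → posterior Inverse-Gamma(3, 101/40)
obs 2: x=5 → posterior Inverse-Gamma(7/2, 1081/40)
obs 3: x=8 → posterior Inverse-Gamma(4, 3081/40)
obs 4: x=2 → posterior Inverse-Gamma(9/2, 3401/40)
obs 5: x=3/2 → posterior Inverse-Gamma(5, 1823/20)
obs 6: x=-1 → posterior Inverse-Gamma(11/2, 1833/20)
obs 7: x=-3/2 → posterior Inverse-Gamma(6, 3671/40)
obs 8: x=7/4 → posterior Inverse-Gamma(13/2, 15809/160)
obs 9: x=-3 → posterior Inverse-Gamma(7, 15889/160)
obs 10: x=-5/4 → posterior Inverse-Gamma(15/2, 7967/80)
obs 11: x=-3/2 → posterior Inverse-Gamma(8, 7977/80)
obs 12: x=-3 → posterior Inverse-Gamma(17/2, 8017/80)
obs 13: x=0 → posterior Inverse-Gamma(9, 8177/80)
obs 14: x=-3/4 → posterior Inverse-Gamma(19/2, 16479/160)

5493/560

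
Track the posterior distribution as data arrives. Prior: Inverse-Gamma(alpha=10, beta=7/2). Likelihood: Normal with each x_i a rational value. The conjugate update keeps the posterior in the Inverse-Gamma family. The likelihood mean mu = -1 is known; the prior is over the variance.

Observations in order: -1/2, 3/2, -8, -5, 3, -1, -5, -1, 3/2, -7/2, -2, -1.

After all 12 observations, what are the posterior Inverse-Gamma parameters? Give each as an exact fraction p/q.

obs 1: x=-1/2 → posterior Inverse-Gamma(21/2, 29/8)
obs 2: x=3/2 → posterior Inverse-Gamma(11, 27/4)
obs 3: x=-8 → posterior Inverse-Gamma(23/2, 125/4)
obs 4: x=-5 → posterior Inverse-Gamma(12, 157/4)
obs 5: x=3 → posterior Inverse-Gamma(25/2, 189/4)
obs 6: x=-1 → posterior Inverse-Gamma(13, 189/4)
obs 7: x=-5 → posterior Inverse-Gamma(27/2, 221/4)
obs 8: x=-1 → posterior Inverse-Gamma(14, 221/4)
obs 9: x=3/2 → posterior Inverse-Gamma(29/2, 467/8)
obs 10: x=-7/2 → posterior Inverse-Gamma(15, 123/2)
obs 11: x=-2 → posterior Inverse-Gamma(31/2, 62)
obs 12: x=-1 → posterior Inverse-Gamma(16, 62)

alpha=16, beta=62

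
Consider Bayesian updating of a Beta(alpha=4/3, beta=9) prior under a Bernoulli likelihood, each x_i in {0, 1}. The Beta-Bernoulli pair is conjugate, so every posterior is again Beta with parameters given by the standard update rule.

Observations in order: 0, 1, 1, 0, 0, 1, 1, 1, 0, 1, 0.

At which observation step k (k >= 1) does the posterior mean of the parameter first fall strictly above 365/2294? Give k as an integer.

obs 1: x=0 → posterior Beta(4/3, 10)
obs 2: x=1 → posterior Beta(7/3, 10)
obs 3: x=1 → posterior Beta(10/3, 10)
obs 4: x=0 → posterior Beta(10/3, 11)
obs 5: x=0 → posterior Beta(10/3, 12)
obs 6: x=1 → posterior Beta(13/3, 12)
obs 7: x=1 → posterior Beta(16/3, 12)
obs 8: x=1 → posterior Beta(19/3, 12)
obs 9: x=0 → posterior Beta(19/3, 13)
obs 10: x=1 → posterior Beta(22/3, 13)
obs 11: x=0 → posterior Beta(22/3, 14)

k = 2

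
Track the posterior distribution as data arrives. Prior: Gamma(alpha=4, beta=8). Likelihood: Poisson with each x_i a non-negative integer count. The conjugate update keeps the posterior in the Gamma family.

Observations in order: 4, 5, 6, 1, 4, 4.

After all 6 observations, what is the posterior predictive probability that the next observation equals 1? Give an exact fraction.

obs 1: x=4 → posterior Gamma(8, 9)
obs 2: x=5 → posterior Gamma(13, 10)
obs 3: x=6 → posterior Gamma(19, 11)
obs 4: x=1 → posterior Gamma(20, 12)
obs 5: x=4 → posterior Gamma(24, 13)
obs 6: x=4 → posterior Gamma(28, 14)

3457347479354942203134433891975168/12783403948858939111232757568359375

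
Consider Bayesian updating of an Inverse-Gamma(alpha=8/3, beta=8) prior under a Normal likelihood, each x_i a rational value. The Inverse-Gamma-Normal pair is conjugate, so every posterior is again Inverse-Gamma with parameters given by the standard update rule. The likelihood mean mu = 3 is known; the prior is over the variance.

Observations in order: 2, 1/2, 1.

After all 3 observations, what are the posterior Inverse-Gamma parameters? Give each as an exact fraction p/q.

alpha=25/6, beta=109/8

obs 1: x=2 → posterior Inverse-Gamma(19/6, 17/2)
obs 2: x=1/2 → posterior Inverse-Gamma(11/3, 93/8)
obs 3: x=1 → posterior Inverse-Gamma(25/6, 109/8)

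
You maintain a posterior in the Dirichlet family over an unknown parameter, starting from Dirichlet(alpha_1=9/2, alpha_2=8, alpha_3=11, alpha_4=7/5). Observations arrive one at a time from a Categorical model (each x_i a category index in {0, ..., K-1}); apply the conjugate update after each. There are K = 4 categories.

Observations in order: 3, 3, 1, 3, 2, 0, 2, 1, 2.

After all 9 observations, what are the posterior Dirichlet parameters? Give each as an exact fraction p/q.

obs 1: x=3 → posterior Dirichlet(9/2, 8, 11, 12/5)
obs 2: x=3 → posterior Dirichlet(9/2, 8, 11, 17/5)
obs 3: x=1 → posterior Dirichlet(9/2, 9, 11, 17/5)
obs 4: x=3 → posterior Dirichlet(9/2, 9, 11, 22/5)
obs 5: x=2 → posterior Dirichlet(9/2, 9, 12, 22/5)
obs 6: x=0 → posterior Dirichlet(11/2, 9, 12, 22/5)
obs 7: x=2 → posterior Dirichlet(11/2, 9, 13, 22/5)
obs 8: x=1 → posterior Dirichlet(11/2, 10, 13, 22/5)
obs 9: x=2 → posterior Dirichlet(11/2, 10, 14, 22/5)

alpha_1=11/2, alpha_2=10, alpha_3=14, alpha_4=22/5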